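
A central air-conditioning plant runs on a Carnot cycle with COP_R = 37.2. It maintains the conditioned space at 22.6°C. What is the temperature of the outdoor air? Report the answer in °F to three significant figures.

87.0 °F

COP_R = T_C/(T_H − T_C) gives T_H − T_C = T_C/COP.
With T_C = 295.75 K, T_H = 295.75 × (1 + 1/37.2) = 303.70 K.
Converting, 303.70 K = 86.99°F.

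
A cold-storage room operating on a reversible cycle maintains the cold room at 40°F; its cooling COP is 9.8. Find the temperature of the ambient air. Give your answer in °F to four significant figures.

COP_R = T_C/(T_H − T_C) gives T_H − T_C = T_C/COP.
With T_C = 277.59 K, T_H = 277.59 × (1 + 1/9.8) = 305.92 K.
Converting, 305.92 K = 90.99°F.

90.99 °F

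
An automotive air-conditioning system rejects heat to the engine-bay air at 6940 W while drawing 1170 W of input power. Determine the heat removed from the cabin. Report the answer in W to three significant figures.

5770 W

For a cyclic device the first law requires Q̇_H = Q̇_C + Ẇ.
Q̇_C = Q̇_H − Ẇ = 5770 W.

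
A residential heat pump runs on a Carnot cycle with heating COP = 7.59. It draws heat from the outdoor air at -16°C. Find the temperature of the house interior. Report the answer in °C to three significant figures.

23.0 °C

COP_HP = T_H/(T_H − T_C) rearranges to T_H = COP·T_C/(COP − 1).
With T_C = 257.15 K, T_H = 7.59 × 257.15/6.590 = 296.17 K.
Converting, 296.17 K = 23.02°C.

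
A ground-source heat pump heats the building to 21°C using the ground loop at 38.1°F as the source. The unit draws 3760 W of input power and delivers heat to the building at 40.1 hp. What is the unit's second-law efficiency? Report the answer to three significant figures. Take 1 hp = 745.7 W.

Converting, Q̇_H = 40.10 hp = 29900 W, so COP_actual = Q̇_H/Ẇ = 29900/3760 = 7.953.
In absolute terms T_C = 276.54 K and T_H = 294.15 K, so ΔT = 17.61 K.
COP_Carnot = T_H/ΔT = 294.15/17.61 = 16.70.
η_II = COP_actual/COP_Carnot = 7.953/16.70 = 0.4761.

0.476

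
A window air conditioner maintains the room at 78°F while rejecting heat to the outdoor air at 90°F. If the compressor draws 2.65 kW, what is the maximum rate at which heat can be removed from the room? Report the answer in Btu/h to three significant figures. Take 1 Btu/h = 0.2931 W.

In absolute terms T_C = 298.71 K and T_H = 305.37 K, so ΔT = 6.667 K.
COP_Carnot = T_C/ΔT = 298.71/6.667 = 44.81.
Q̇_max = COP_Carnot × Ẇ = 44.81 × 2.650 kW = 118.7 kW = 405100 Btu/h.

405000 Btu/h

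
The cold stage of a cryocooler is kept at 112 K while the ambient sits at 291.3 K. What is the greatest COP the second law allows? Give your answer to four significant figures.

0.6247

The reservoir spacing is ΔT = 291.3 − 112 = 179.3 K.
For a reversible cycle, COP_Carnot = T_C/ΔT = 112.00/179.3 = 0.6247.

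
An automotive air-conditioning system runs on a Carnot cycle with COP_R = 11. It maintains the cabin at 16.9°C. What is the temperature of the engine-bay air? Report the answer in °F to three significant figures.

COP_R = T_C/(T_H − T_C) gives T_H − T_C = T_C/COP.
With T_C = 290.05 K, T_H = 290.05 × (1 + 1/11) = 316.42 K.
Converting, 316.42 K = 109.88°F.

110 °F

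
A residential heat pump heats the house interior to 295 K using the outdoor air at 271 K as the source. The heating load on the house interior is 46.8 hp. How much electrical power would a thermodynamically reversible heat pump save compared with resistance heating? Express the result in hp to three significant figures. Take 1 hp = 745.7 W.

43.0 hp

The reservoir spacing is ΔT = 295 − 271 = 24.00 K.
COP_Carnot = T_H/ΔT = 295.00/24.00 = 12.29.
Resistance heating needs Ẇ_res = Q̇_H = 46.80 hp; the reversible heat pump needs only Ẇ_hp = Q̇_H/COP = 3.807 hp.
Saving = 46.80 − 3.807 = 42.99 hp.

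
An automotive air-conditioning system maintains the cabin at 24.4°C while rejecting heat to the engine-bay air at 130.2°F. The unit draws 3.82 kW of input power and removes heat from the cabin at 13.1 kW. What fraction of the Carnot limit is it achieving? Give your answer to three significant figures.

0.348

COP_actual = Q̇_C/Ẇ = 13.10/3.820 = 3.429.
In absolute terms T_C = 297.55 K and T_H = 327.71 K, so ΔT = 30.16 K.
COP_Carnot = T_C/ΔT = 297.55/30.16 = 9.867.
η_II = COP_actual/COP_Carnot = 3.429/9.867 = 0.3475.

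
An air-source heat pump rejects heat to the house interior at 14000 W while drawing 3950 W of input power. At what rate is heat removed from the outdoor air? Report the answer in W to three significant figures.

For a cyclic device the first law requires Q̇_H = Q̇_C + Ẇ.
Q̇_C = Q̇_H − Ẇ = 10050 W.

10100 W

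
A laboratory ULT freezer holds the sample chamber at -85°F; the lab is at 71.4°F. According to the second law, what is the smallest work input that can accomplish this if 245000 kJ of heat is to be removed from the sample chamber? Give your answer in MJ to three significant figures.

102 MJ

In absolute terms T_C = 208.15 K and T_H = 295.04 K, so ΔT = 86.89 K.
The reversible limit is COP_R = T_C/ΔT = 2.396, so W_min = Q_C/COP = Q_C·ΔT/T_C.
W_min = 245000 × 86.89/208.15 = 102300 kJ = 102.3 MJ.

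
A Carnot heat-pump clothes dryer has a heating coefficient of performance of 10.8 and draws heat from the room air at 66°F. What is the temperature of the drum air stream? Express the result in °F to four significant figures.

COP_HP = T_H/(T_H − T_C) rearranges to T_H = COP·T_C/(COP − 1).
With T_C = 292.04 K, T_H = 10.8 × 292.04/9.800 = 321.84 K.
Converting, 321.84 K = 119.64°F.

119.6 °F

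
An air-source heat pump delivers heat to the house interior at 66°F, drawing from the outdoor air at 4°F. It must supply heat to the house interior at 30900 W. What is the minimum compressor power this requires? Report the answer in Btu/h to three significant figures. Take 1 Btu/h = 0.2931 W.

In absolute terms T_C = 257.59 K and T_H = 292.04 K, so ΔT = 34.44 K.
COP_Carnot = T_H/ΔT = 292.04/34.44 = 8.479.
Ẇ_min = Q̇/COP_Carnot = 30900/8.479 = 3644 W = 12430 Btu/h.

12400 Btu/h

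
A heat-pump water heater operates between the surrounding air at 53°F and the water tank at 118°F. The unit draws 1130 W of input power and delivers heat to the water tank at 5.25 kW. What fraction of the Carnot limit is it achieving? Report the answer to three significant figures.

Converting, Q̇_H = 5.250 kW = 5250 W, so COP_actual = Q̇_H/Ẇ = 5250/1130 = 4.646.
In absolute terms T_C = 284.82 K and T_H = 320.93 K, so ΔT = 36.11 K.
COP_Carnot = T_H/ΔT = 320.93/36.11 = 8.887.
η_II = COP_actual/COP_Carnot = 4.646/8.887 = 0.5228.

0.523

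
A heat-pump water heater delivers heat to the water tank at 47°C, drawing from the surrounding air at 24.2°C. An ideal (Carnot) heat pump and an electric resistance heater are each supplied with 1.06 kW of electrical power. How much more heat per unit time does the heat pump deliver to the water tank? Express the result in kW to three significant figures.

In absolute terms T_C = 297.35 K and T_H = 320.15 K, so ΔT = 22.80 K.
COP_Carnot = T_H/ΔT = 320.15/22.80 = 14.04.
The heat pump delivers Q̇_H = COP × Ẇ = 14.88 kW; the resistance heater delivers Ẇ = 1.060 kW.
Extra = (COP − 1)·Ẇ = 13.82 kW.

13.8 kW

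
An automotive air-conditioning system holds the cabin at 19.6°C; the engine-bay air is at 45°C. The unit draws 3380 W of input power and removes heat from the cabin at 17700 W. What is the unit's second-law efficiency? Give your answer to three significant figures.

COP_actual = Q̇_C/Ẇ = 17700/3380 = 5.237.
In absolute terms T_C = 292.75 K and T_H = 318.15 K, so ΔT = 25.40 K.
COP_Carnot = T_C/ΔT = 292.75/25.40 = 11.53.
η_II = COP_actual/COP_Carnot = 5.237/11.53 = 0.4544.

0.454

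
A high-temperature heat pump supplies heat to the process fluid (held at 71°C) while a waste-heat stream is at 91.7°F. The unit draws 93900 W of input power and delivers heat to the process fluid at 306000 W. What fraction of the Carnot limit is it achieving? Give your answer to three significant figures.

0.358

COP_actual = Q̇_H/Ẇ = 306000/93900 = 3.259.
In absolute terms T_C = 306.32 K and T_H = 344.15 K, so ΔT = 37.83 K.
COP_Carnot = T_H/ΔT = 344.15/37.83 = 9.096.
η_II = COP_actual/COP_Carnot = 3.259/9.096 = 0.3582.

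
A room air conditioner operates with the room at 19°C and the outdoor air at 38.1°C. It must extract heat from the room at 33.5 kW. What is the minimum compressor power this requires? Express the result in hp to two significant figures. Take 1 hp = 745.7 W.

2.9 hp

In absolute terms T_C = 292.15 K and T_H = 311.25 K, so ΔT = 19.10 K.
COP_Carnot = T_C/ΔT = 292.15/19.10 = 15.30.
Ẇ_min = Q̇/COP_Carnot = 33.50/15.30 = 2.190 kW = 2.937 hp.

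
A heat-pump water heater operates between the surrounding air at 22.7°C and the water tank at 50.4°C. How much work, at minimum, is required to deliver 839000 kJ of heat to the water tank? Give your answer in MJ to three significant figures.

In absolute terms T_C = 295.85 K and T_H = 323.55 K, so ΔT = 27.70 K.
The reversible limit is COP_HP = T_H/ΔT = 11.68, so W_min = Q_H/COP = Q_H·ΔT/T_H.
W_min = 839000 × 27.70/323.55 = 71830 kJ = 71.83 MJ.

71.8 MJ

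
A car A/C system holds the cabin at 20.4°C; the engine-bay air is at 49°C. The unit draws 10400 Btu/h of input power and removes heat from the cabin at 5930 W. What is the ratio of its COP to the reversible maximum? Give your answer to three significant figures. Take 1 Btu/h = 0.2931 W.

0.190

Converting, Q̇_C = 5930 W = 20230 Btu/h, so COP_actual = Q̇_C/Ẇ = 20230/10400 = 1.945.
In absolute terms T_C = 293.55 K and T_H = 322.15 K, so ΔT = 28.60 K.
COP_Carnot = T_C/ΔT = 293.55/28.60 = 10.26.
η_II = COP_actual/COP_Carnot = 1.945/10.26 = 0.1895.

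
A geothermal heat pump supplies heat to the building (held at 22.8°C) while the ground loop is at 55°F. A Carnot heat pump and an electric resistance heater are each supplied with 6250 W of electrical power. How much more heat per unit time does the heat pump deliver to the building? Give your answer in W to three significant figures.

178000 W

In absolute terms T_C = 285.93 K and T_H = 295.95 K, so ΔT = 10.02 K.
COP_Carnot = T_H/ΔT = 295.95/10.02 = 29.53.
The heat pump delivers Q̇_H = COP × Ẇ = 184600 W; the resistance heater delivers Ẇ = 6250 W.
Extra = (COP − 1)·Ẇ = 178300 W.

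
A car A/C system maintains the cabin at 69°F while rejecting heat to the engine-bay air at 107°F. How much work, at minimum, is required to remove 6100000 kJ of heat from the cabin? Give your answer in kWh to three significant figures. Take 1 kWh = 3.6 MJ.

122 kWh

In absolute terms T_C = 293.71 K and T_H = 314.82 K, so ΔT = 21.11 K.
The reversible limit is COP_R = T_C/ΔT = 13.91, so W_min = Q_C/COP = Q_C·ΔT/T_C.
W_min = 6100000 × 21.11/293.71 = 438500 kJ = 121.8 kWh.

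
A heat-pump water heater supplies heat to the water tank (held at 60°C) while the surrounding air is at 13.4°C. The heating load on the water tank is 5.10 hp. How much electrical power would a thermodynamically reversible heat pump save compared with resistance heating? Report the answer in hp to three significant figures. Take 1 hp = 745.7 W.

In absolute terms T_C = 286.55 K and T_H = 333.15 K, so ΔT = 46.60 K.
COP_Carnot = T_H/ΔT = 333.15/46.60 = 7.149.
Resistance heating needs Ẇ_res = Q̇_H = 5.100 hp; the reversible heat pump needs only Ẇ_hp = Q̇_H/COP = 0.7134 hp.
Saving = 5.100 − 0.7134 = 4.387 hp.

4.39 hp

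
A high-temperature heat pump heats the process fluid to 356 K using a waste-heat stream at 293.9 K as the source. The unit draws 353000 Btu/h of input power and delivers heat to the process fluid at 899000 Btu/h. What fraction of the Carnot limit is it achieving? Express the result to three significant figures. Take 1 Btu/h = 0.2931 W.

COP_actual = Q̇_H/Ẇ = 899000/353000 = 2.547.
The reservoir spacing is ΔT = 356 − 293.9 = 62.10 K.
COP_Carnot = T_H/ΔT = 356.00/62.10 = 5.733.
η_II = COP_actual/COP_Carnot = 2.547/5.733 = 0.4442.

0.444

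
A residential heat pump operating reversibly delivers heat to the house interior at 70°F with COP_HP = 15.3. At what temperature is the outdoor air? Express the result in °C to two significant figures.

1.9 °C

COP_HP = T_H/(T_H − T_C) gives T_H − T_C = T_H/COP.
With T_H = 294.26 K, T_C = 294.26 × (1 − 1/15.3) = 275.03 K.
Converting, 275.03 K = 1.88°C.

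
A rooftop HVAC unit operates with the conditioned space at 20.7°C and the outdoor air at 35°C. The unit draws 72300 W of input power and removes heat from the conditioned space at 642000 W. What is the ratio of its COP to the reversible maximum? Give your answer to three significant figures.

0.432

COP_actual = Q̇_C/Ẇ = 642000/72300 = 8.880.
In absolute terms T_C = 293.85 K and T_H = 308.15 K, so ΔT = 14.30 K.
COP_Carnot = T_C/ΔT = 293.85/14.30 = 20.55.
η_II = COP_actual/COP_Carnot = 8.880/20.55 = 0.4321.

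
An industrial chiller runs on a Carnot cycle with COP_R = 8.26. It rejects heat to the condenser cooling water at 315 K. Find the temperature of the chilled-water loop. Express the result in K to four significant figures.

For a Carnot refrigerator COP_R = T_C/(T_H − T_C), so T_C = COP·T_H/(1 + COP).
With T_H = 315.00 K, T_C = 8.26 × 315.00/9.260 = 280.98 K.

281.0 K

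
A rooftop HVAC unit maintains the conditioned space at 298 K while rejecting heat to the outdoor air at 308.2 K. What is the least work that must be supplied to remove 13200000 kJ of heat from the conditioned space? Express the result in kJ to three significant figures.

452000 kJ

The reservoir spacing is ΔT = 308.2 − 298 = 10.20 K.
The reversible limit is COP_R = T_C/ΔT = 29.22, so W_min = Q_C/COP = Q_C·ΔT/T_C.
W_min = 13200000 × 10.20/298.00 = 451800 kJ.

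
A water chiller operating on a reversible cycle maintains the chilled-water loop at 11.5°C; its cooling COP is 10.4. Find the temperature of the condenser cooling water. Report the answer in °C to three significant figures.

COP_R = T_C/(T_H − T_C) gives T_H − T_C = T_C/COP.
With T_C = 284.65 K, T_H = 284.65 × (1 + 1/10.4) = 312.02 K.
Converting, 312.02 K = 38.87°C.

38.9 °C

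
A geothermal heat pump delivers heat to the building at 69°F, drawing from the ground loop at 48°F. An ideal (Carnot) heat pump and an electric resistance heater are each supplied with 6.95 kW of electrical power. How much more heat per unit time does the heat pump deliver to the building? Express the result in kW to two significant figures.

In absolute terms T_C = 282.04 K and T_H = 293.71 K, so ΔT = 11.67 K.
COP_Carnot = T_H/ΔT = 293.71/11.67 = 25.17.
The heat pump delivers Q̇_H = COP × Ẇ = 175.0 kW; the resistance heater delivers Ẇ = 6.950 kW.
Extra = (COP − 1)·Ẇ = 168.0 kW.

170 kW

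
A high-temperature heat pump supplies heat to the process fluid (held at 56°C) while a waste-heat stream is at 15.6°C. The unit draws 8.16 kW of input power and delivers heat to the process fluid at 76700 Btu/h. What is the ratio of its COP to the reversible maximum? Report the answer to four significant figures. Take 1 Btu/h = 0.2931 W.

0.3381

Converting, Q̇_H = 76700 Btu/h = 22.48 kW, so COP_actual = Q̇_H/Ẇ = 22.48/8.160 = 2.755.
In absolute terms T_C = 288.75 K and T_H = 329.15 K, so ΔT = 40.40 K.
COP_Carnot = T_H/ΔT = 329.15/40.40 = 8.147.
η_II = COP_actual/COP_Carnot = 2.755/8.147 = 0.3381.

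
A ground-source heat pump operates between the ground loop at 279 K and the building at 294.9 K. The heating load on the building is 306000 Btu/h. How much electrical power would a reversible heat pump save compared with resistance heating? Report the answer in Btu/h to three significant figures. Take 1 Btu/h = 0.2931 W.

The reservoir spacing is ΔT = 294.9 − 279 = 15.90 K.
COP_Carnot = T_H/ΔT = 294.90/15.90 = 18.55.
Resistance heating needs Ẇ_res = Q̇_H = 306000 Btu/h; the reversible heat pump needs only Ẇ_hp = Q̇_H/COP = 16500 Btu/h.
Saving = 306000 − 16500 = 289500 Btu/h.

290000 Btu/h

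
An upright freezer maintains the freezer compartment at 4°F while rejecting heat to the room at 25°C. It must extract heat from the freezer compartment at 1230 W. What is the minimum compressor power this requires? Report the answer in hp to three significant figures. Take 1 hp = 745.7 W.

In absolute terms T_C = 257.59 K and T_H = 298.15 K, so ΔT = 40.56 K.
COP_Carnot = T_C/ΔT = 257.59/40.56 = 6.352.
Ẇ_min = Q̇/COP_Carnot = 1230/6.352 = 193.7 W = 0.2597 hp.

0.260 hp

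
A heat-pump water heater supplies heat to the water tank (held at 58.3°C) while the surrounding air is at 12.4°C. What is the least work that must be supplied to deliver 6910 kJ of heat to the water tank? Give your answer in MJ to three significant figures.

0.957 MJ

In absolute terms T_C = 285.55 K and T_H = 331.45 K, so ΔT = 45.90 K.
The reversible limit is COP_HP = T_H/ΔT = 7.221, so W_min = Q_H/COP = Q_H·ΔT/T_H.
W_min = 6910 × 45.90/331.45 = 956.9 kJ = 0.9569 MJ.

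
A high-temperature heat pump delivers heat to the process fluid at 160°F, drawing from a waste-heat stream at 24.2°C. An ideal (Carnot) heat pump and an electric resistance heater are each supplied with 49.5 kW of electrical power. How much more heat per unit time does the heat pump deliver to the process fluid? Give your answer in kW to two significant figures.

In absolute terms T_C = 297.35 K and T_H = 344.26 K, so ΔT = 46.91 K.
COP_Carnot = T_H/ΔT = 344.26/46.91 = 7.339.
The heat pump delivers Q̇_H = COP × Ẇ = 363.3 kW; the resistance heater delivers Ẇ = 49.50 kW.
Extra = (COP − 1)·Ẇ = 313.8 kW.

310 kW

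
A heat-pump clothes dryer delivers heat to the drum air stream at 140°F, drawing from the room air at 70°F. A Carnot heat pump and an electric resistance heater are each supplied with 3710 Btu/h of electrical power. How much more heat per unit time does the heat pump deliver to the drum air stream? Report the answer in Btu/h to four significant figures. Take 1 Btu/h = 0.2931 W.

In absolute terms T_C = 294.26 K and T_H = 333.15 K, so ΔT = 38.89 K.
COP_Carnot = T_H/ΔT = 333.15/38.89 = 8.567.
The heat pump delivers Q̇_H = COP × Ẇ = 31780 Btu/h; the resistance heater delivers Ẇ = 3710 Btu/h.
Extra = (COP − 1)·Ẇ = 28070 Btu/h.

28070 Btu/h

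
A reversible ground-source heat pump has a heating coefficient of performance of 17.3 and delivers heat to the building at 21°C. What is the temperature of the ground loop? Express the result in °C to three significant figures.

4.00 °C

COP_HP = T_H/(T_H − T_C) gives T_H − T_C = T_H/COP.
With T_H = 294.15 K, T_C = 294.15 × (1 − 1/17.3) = 277.15 K.
Converting, 277.15 K = 4.00°C.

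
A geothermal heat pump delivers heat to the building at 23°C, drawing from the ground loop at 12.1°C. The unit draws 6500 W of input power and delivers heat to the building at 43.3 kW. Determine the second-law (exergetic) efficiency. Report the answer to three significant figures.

0.245

Converting, Q̇_H = 43.30 kW = 43300 W, so COP_actual = Q̇_H/Ẇ = 43300/6500 = 6.662.
In absolute terms T_C = 285.25 K and T_H = 296.15 K, so ΔT = 10.90 K.
COP_Carnot = T_H/ΔT = 296.15/10.90 = 27.17.
η_II = COP_actual/COP_Carnot = 6.662/27.17 = 0.2452.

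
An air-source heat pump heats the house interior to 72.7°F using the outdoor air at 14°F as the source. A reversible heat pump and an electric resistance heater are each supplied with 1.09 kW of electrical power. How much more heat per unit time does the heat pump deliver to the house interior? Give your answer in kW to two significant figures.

In absolute terms T_C = 263.15 K and T_H = 295.76 K, so ΔT = 32.61 K.
COP_Carnot = T_H/ΔT = 295.76/32.61 = 9.069.
The heat pump delivers Q̇_H = COP × Ẇ = 9.886 kW; the resistance heater delivers Ẇ = 1.090 kW.
Extra = (COP − 1)·Ẇ = 8.796 kW.

8.8 kW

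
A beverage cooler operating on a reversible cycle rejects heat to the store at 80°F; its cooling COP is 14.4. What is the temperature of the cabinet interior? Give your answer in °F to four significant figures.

For a Carnot refrigerator COP_R = T_C/(T_H − T_C), so T_C = COP·T_H/(1 + COP).
With T_H = 299.82 K, T_C = 14.4 × 299.82/15.40 = 280.35 K.
Converting, 280.35 K = 44.96°F.

44.96 °F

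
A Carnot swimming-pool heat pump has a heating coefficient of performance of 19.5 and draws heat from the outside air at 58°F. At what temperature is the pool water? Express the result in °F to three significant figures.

86.0 °F

COP_HP = T_H/(T_H − T_C) rearranges to T_H = COP·T_C/(COP − 1).
With T_C = 287.59 K, T_H = 19.5 × 287.59/18.50 = 303.14 K.
Converting, 303.14 K = 85.98°F.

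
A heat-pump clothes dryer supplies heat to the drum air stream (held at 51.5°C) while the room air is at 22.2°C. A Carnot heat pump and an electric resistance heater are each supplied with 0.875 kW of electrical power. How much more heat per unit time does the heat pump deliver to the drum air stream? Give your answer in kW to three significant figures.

In absolute terms T_C = 295.35 K and T_H = 324.65 K, so ΔT = 29.30 K.
COP_Carnot = T_H/ΔT = 324.65/29.30 = 11.08.
The heat pump delivers Q̇_H = COP × Ẇ = 9.695 kW; the resistance heater delivers Ẇ = 0.8750 kW.
Extra = (COP − 1)·Ẇ = 8.820 kW.

8.82 kW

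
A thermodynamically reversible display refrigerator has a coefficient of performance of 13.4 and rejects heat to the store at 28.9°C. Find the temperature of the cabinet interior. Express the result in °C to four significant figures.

7.924 °C

For a Carnot refrigerator COP_R = T_C/(T_H − T_C), so T_C = COP·T_H/(1 + COP).
With T_H = 302.05 K, T_C = 13.4 × 302.05/14.40 = 281.07 K.
Converting, 281.07 K = 7.92°C.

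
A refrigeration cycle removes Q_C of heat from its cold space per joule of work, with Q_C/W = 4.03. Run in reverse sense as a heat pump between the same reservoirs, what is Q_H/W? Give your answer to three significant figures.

The first law on one cycle gives Q_H = Q_C + W, so Q_H/W = Q_C/W + 1.
COP_HP = COP_R + 1 = 4.03 + 1 = 5.03.

5.03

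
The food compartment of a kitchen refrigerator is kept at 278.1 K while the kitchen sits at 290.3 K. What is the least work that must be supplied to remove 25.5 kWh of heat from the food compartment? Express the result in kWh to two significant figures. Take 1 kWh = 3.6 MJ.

The reservoir spacing is ΔT = 290.3 − 278.1 = 12.20 K.
The reversible limit is COP_R = T_C/ΔT = 22.80, so W_min = Q_C/COP = Q_C·ΔT/T_C.
W_min = 25.50 × 12.20/278.10 = 1.119 kWh.

1.1 kWh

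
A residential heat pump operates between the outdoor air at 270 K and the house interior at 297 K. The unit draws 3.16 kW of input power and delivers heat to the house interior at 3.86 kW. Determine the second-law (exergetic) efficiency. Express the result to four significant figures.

COP_actual = Q̇_H/Ẇ = 3.860/3.160 = 1.222.
The reservoir spacing is ΔT = 297 − 270 = 27.00 K.
COP_Carnot = T_H/ΔT = 297.00/27.00 = 11.00.
η_II = COP_actual/COP_Carnot = 1.222/11.00 = 0.1110.

0.1110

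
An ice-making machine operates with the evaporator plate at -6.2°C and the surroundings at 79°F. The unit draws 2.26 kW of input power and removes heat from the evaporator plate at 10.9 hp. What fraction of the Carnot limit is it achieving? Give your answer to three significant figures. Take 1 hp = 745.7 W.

0.435

Converting, Q̇_C = 10.90 hp = 8.128 kW, so COP_actual = Q̇_C/Ẇ = 8.128/2.260 = 3.597.
In absolute terms T_C = 266.95 K and T_H = 299.26 K, so ΔT = 32.31 K.
COP_Carnot = T_C/ΔT = 266.95/32.31 = 8.262.
η_II = COP_actual/COP_Carnot = 3.597/8.262 = 0.4353.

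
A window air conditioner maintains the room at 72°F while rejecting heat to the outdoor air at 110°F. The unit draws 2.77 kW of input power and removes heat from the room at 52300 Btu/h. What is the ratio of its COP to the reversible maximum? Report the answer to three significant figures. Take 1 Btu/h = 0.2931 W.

Converting, Q̇_C = 52300 Btu/h = 15.33 kW, so COP_actual = Q̇_C/Ẇ = 15.33/2.770 = 5.534.
In absolute terms T_C = 295.37 K and T_H = 316.48 K, so ΔT = 21.11 K.
COP_Carnot = T_C/ΔT = 295.37/21.11 = 13.99.
η_II = COP_actual/COP_Carnot = 5.534/13.99 = 0.3955.

0.396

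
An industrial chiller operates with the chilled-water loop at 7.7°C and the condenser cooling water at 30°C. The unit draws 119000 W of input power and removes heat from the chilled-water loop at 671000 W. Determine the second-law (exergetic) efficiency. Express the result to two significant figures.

0.45

COP_actual = Q̇_C/Ẇ = 671000/119000 = 5.639.
In absolute terms T_C = 280.85 K and T_H = 303.15 K, so ΔT = 22.30 K.
COP_Carnot = T_C/ΔT = 280.85/22.30 = 12.59.
η_II = COP_actual/COP_Carnot = 5.639/12.59 = 0.4477.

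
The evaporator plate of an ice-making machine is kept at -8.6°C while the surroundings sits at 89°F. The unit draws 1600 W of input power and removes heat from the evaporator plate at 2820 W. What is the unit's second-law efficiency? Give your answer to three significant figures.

COP_actual = Q̇_C/Ẇ = 2820/1600 = 1.763.
In absolute terms T_C = 264.55 K and T_H = 304.82 K, so ΔT = 40.27 K.
COP_Carnot = T_C/ΔT = 264.55/40.27 = 6.570.
η_II = COP_actual/COP_Carnot = 1.763/6.570 = 0.2683.

0.268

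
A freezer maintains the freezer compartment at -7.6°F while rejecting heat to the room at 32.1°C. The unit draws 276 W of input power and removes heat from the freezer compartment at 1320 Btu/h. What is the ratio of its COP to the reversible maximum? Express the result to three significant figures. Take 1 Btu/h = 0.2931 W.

Converting, Q̇_C = 1320 Btu/h = 386.9 W, so COP_actual = Q̇_C/Ẇ = 386.9/276.0 = 1.402.
In absolute terms T_C = 251.15 K and T_H = 305.25 K, so ΔT = 54.10 K.
COP_Carnot = T_C/ΔT = 251.15/54.10 = 4.642.
η_II = COP_actual/COP_Carnot = 1.402/4.642 = 0.3020.

0.302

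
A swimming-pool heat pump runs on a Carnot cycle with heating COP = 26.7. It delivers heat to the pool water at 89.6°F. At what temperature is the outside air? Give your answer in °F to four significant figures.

COP_HP = T_H/(T_H − T_C) gives T_H − T_C = T_H/COP.
With T_H = 305.15 K, T_C = 305.15 × (1 − 1/26.7) = 293.72 K.
Converting, 293.72 K = 69.03°F.

69.03 °F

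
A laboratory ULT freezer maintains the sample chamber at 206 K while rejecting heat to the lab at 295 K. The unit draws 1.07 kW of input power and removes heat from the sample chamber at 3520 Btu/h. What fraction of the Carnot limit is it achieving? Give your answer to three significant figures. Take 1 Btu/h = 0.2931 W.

Converting, Q̇_C = 3520 Btu/h = 1.032 kW, so COP_actual = Q̇_C/Ẇ = 1.032/1.070 = 0.9642.
The reservoir spacing is ΔT = 295 − 206 = 89.00 K.
COP_Carnot = T_C/ΔT = 206.00/89.00 = 2.315.
η_II = COP_actual/COP_Carnot = 0.9642/2.315 = 0.4166.

0.417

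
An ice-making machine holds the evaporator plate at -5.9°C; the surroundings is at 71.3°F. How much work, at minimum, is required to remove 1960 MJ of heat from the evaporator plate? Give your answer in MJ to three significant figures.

203 MJ

In absolute terms T_C = 267.25 K and T_H = 294.98 K, so ΔT = 27.73 K.
The reversible limit is COP_R = T_C/ΔT = 9.636, so W_min = Q_C/COP = Q_C·ΔT/T_C.
W_min = 1960 × 27.73/267.25 = 203.4 MJ.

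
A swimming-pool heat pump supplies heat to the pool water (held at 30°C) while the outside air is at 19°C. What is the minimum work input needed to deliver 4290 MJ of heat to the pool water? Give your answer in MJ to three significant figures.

156 MJ

In absolute terms T_C = 292.15 K and T_H = 303.15 K, so ΔT = 11.00 K.
The reversible limit is COP_HP = T_H/ΔT = 27.56, so W_min = Q_H/COP = Q_H·ΔT/T_H.
W_min = 4290 × 11.00/303.15 = 155.7 MJ.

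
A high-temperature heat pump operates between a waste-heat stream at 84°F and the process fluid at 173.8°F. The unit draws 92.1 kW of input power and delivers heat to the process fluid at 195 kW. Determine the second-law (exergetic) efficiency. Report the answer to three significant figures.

0.300

COP_actual = Q̇_H/Ẇ = 195.0/92.10 = 2.117.
In absolute terms T_C = 302.04 K and T_H = 351.93 K, so ΔT = 49.89 K.
COP_Carnot = T_H/ΔT = 351.93/49.89 = 7.054.
η_II = COP_actual/COP_Carnot = 2.117/7.054 = 0.3001.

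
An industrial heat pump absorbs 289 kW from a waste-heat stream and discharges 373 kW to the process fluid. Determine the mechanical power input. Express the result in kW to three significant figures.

84.0 kW

For a cyclic device the first law requires Q̇_H = Q̇_C + Ẇ.
Ẇ = Q̇_H − Q̇_C = 84.00 kW.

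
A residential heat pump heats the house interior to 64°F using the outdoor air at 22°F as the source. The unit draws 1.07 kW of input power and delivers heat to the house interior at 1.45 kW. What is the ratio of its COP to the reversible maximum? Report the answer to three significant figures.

0.109

COP_actual = Q̇_H/Ẇ = 1.450/1.070 = 1.355.
In absolute terms T_C = 267.59 K and T_H = 290.93 K, so ΔT = 23.33 K.
COP_Carnot = T_H/ΔT = 290.93/23.33 = 12.47.
η_II = COP_actual/COP_Carnot = 1.355/12.47 = 0.1087.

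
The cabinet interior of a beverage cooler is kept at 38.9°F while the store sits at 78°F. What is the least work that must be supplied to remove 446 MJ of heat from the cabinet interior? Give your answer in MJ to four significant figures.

In absolute terms T_C = 276.98 K and T_H = 298.71 K, so ΔT = 21.72 K.
The reversible limit is COP_R = T_C/ΔT = 12.75, so W_min = Q_C/COP = Q_C·ΔT/T_C.
W_min = 446.0 × 21.72/276.98 = 34.98 MJ.

34.98 MJ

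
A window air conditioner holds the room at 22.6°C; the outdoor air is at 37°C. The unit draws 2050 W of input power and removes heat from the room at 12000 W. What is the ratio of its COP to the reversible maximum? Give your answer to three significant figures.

0.285

COP_actual = Q̇_C/Ẇ = 12000/2050 = 5.854.
In absolute terms T_C = 295.75 K and T_H = 310.15 K, so ΔT = 14.40 K.
COP_Carnot = T_C/ΔT = 295.75/14.40 = 20.54.
η_II = COP_actual/COP_Carnot = 5.854/20.54 = 0.2850.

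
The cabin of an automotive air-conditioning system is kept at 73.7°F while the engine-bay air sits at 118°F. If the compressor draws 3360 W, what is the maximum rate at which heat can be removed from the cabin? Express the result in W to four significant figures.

40450 W

In absolute terms T_C = 296.32 K and T_H = 320.93 K, so ΔT = 24.61 K.
COP_Carnot = T_C/ΔT = 296.32/24.61 = 12.04.
Q̇_max = COP_Carnot × Ẇ = 12.04 × 3360 W = 40450 W.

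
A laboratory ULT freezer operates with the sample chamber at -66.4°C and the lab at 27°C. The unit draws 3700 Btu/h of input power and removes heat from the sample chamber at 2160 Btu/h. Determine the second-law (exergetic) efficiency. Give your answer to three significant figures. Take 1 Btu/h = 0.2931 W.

0.264

COP_actual = Q̇_C/Ẇ = 2160/3700 = 0.5838.
In absolute terms T_C = 206.75 K and T_H = 300.15 K, so ΔT = 93.40 K.
COP_Carnot = T_C/ΔT = 206.75/93.40 = 2.214.
η_II = COP_actual/COP_Carnot = 0.5838/2.214 = 0.2637.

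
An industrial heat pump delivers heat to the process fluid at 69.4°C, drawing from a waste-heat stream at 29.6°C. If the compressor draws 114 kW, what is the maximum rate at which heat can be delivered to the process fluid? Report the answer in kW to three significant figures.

981 kW

In absolute terms T_C = 302.75 K and T_H = 342.55 K, so ΔT = 39.80 K.
COP_Carnot = T_H/ΔT = 342.55/39.80 = 8.607.
Q̇_max = COP_Carnot × Ẇ = 8.607 × 114.0 kW = 981.2 kW.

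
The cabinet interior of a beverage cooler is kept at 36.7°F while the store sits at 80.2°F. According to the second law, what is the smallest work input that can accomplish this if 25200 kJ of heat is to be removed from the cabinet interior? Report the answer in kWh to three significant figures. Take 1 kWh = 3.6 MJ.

In absolute terms T_C = 275.76 K and T_H = 299.93 K, so ΔT = 24.17 K.
The reversible limit is COP_R = T_C/ΔT = 11.41, so W_min = Q_C/COP = Q_C·ΔT/T_C.
W_min = 25200 × 24.17/275.76 = 2208 kJ = 0.6135 kWh.

0.613 kWh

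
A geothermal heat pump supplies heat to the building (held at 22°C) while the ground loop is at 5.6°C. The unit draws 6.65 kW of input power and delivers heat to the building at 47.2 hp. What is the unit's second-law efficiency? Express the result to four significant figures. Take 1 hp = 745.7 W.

0.2941

Converting, Q̇_H = 47.20 hp = 35.20 kW, so COP_actual = Q̇_H/Ẇ = 35.20/6.650 = 5.293.
In absolute terms T_C = 278.75 K and T_H = 295.15 K, so ΔT = 16.40 K.
COP_Carnot = T_H/ΔT = 295.15/16.40 = 18.00.
η_II = COP_actual/COP_Carnot = 5.293/18.00 = 0.2941.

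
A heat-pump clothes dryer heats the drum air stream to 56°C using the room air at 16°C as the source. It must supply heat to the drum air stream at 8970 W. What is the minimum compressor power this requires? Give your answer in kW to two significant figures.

1.1 kW

In absolute terms T_C = 289.15 K and T_H = 329.15 K, so ΔT = 40.00 K.
COP_Carnot = T_H/ΔT = 329.15/40.00 = 8.229.
Ẇ_min = Q̇/COP_Carnot = 8970/8.229 = 1090 W = 1.090 kW.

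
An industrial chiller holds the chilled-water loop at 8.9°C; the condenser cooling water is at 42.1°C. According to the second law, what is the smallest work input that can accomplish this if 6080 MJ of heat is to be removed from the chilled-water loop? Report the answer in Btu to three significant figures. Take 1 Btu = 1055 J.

678000 Btu

In absolute terms T_C = 282.05 K and T_H = 315.25 K, so ΔT = 33.20 K.
The reversible limit is COP_R = T_C/ΔT = 8.495, so W_min = Q_C/COP = Q_C·ΔT/T_C.
W_min = 6080 × 33.20/282.05 = 715.7 MJ = 678400 Btu.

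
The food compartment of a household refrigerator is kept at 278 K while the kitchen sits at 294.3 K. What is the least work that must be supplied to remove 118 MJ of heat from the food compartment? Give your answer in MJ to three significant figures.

The reservoir spacing is ΔT = 294.3 − 278 = 16.30 K.
The reversible limit is COP_R = T_C/ΔT = 17.06, so W_min = Q_C/COP = Q_C·ΔT/T_C.
W_min = 118.0 × 16.30/278.00 = 6.919 MJ.

6.92 MJ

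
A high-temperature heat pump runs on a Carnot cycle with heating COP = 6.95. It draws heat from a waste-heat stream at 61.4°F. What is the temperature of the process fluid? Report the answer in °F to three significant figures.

COP_HP = T_H/(T_H − T_C) rearranges to T_H = COP·T_C/(COP − 1).
With T_C = 289.48 K, T_H = 6.95 × 289.48/5.950 = 338.14 K.
Converting, 338.14 K = 148.97°F.

149 °F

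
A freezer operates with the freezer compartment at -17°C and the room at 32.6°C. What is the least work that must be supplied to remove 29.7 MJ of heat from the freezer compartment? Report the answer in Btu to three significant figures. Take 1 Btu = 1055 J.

In absolute terms T_C = 256.15 K and T_H = 305.75 K, so ΔT = 49.60 K.
The reversible limit is COP_R = T_C/ΔT = 5.164, so W_min = Q_C/COP = Q_C·ΔT/T_C.
W_min = 29.70 × 49.60/256.15 = 5.751 MJ = 5451 Btu.

5450 Btu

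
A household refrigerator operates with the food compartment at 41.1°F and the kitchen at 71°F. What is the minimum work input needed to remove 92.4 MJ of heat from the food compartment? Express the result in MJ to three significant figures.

In absolute terms T_C = 278.21 K and T_H = 294.82 K, so ΔT = 16.61 K.
The reversible limit is COP_R = T_C/ΔT = 16.75, so W_min = Q_C/COP = Q_C·ΔT/T_C.
W_min = 92.40 × 16.61/278.21 = 5.517 MJ.

5.52 MJ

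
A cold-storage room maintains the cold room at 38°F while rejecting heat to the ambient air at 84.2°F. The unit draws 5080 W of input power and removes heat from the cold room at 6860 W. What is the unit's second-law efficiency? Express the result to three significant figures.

0.125

COP_actual = Q̇_C/Ẇ = 6860/5080 = 1.350.
In absolute terms T_C = 276.48 K and T_H = 302.15 K, so ΔT = 25.67 K.
COP_Carnot = T_C/ΔT = 276.48/25.67 = 10.77.
η_II = COP_actual/COP_Carnot = 1.350/10.77 = 0.1254.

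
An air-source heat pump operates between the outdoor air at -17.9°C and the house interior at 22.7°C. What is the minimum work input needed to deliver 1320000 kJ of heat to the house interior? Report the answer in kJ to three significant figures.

In absolute terms T_C = 255.25 K and T_H = 295.85 K, so ΔT = 40.60 K.
The reversible limit is COP_HP = T_H/ΔT = 7.287, so W_min = Q_H/COP = Q_H·ΔT/T_H.
W_min = 1320000 × 40.60/295.85 = 181100 kJ.

181000 kJ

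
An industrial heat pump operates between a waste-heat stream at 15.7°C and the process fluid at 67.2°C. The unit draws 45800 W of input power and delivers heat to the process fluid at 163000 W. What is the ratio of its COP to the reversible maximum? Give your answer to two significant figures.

0.54

COP_actual = Q̇_H/Ẇ = 163000/45800 = 3.559.
In absolute terms T_C = 288.85 K and T_H = 340.35 K, so ΔT = 51.50 K.
COP_Carnot = T_H/ΔT = 340.35/51.50 = 6.609.
η_II = COP_actual/COP_Carnot = 3.559/6.609 = 0.5385.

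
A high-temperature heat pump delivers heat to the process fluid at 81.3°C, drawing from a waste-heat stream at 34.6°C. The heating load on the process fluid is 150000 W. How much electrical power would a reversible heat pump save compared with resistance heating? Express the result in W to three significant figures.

In absolute terms T_C = 307.75 K and T_H = 354.45 K, so ΔT = 46.70 K.
COP_Carnot = T_H/ΔT = 354.45/46.70 = 7.590.
Resistance heating needs Ẇ_res = Q̇_H = 150000 W; the reversible heat pump needs only Ẇ_hp = Q̇_H/COP = 19760 W.
Saving = 150000 − 19760 = 130200 W.

130000 W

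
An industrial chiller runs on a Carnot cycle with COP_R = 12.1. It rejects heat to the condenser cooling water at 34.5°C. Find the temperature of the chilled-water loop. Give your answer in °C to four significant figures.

For a Carnot refrigerator COP_R = T_C/(T_H − T_C), so T_C = COP·T_H/(1 + COP).
With T_H = 307.65 K, T_C = 12.1 × 307.65/13.10 = 284.17 K.
Converting, 284.17 K = 11.02°C.

11.02 °C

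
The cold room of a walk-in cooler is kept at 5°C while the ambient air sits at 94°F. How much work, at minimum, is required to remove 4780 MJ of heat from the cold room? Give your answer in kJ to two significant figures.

In absolute terms T_C = 278.15 K and T_H = 307.59 K, so ΔT = 29.44 K.
The reversible limit is COP_R = T_C/ΔT = 9.447, so W_min = Q_C/COP = Q_C·ΔT/T_C.
W_min = 4780 × 29.44/278.15 = 506.0 MJ = 506000 kJ.

510000 kJ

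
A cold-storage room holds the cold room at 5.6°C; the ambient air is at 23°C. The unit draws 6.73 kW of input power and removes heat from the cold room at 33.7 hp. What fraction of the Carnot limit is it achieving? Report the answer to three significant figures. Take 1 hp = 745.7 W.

0.233

Converting, Q̇_C = 33.70 hp = 25.13 kW, so COP_actual = Q̇_C/Ẇ = 25.13/6.730 = 3.734.
In absolute terms T_C = 278.75 K and T_H = 296.15 K, so ΔT = 17.40 K.
COP_Carnot = T_C/ΔT = 278.75/17.40 = 16.02.
η_II = COP_actual/COP_Carnot = 3.734/16.02 = 0.2331.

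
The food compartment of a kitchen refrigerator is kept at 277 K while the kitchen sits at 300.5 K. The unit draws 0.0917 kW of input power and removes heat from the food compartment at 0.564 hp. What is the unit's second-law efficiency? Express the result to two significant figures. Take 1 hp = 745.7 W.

0.39

Converting, Q̇_C = 0.5640 hp = 0.4206 kW, so COP_actual = Q̇_C/Ẇ = 0.4206/0.09170 = 4.586.
The reservoir spacing is ΔT = 300.5 − 277 = 23.50 K.
COP_Carnot = T_C/ΔT = 277.00/23.50 = 11.79.
η_II = COP_actual/COP_Carnot = 4.586/11.79 = 0.3891.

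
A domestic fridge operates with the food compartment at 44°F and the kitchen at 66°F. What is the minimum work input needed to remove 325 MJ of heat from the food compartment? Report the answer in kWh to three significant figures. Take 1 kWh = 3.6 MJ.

3.94 kWh

In absolute terms T_C = 279.82 K and T_H = 292.04 K, so ΔT = 12.22 K.
The reversible limit is COP_R = T_C/ΔT = 22.89, so W_min = Q_C/COP = Q_C·ΔT/T_C.
W_min = 325.0 × 12.22/279.82 = 14.20 MJ = 3.943 kWh.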